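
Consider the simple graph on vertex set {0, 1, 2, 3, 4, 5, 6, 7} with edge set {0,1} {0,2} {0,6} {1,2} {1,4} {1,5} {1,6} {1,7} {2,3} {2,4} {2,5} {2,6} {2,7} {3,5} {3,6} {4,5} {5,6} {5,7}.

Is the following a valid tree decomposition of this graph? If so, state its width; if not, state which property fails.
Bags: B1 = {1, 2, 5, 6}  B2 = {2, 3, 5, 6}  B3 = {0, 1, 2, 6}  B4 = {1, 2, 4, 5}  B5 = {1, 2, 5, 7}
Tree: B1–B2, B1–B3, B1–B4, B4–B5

Vertex coverage: the bags together contain {0, 1, 2, 3, 4, 5, 6, 7}, the full vertex set. Edge coverage: each edge of G has both endpoints in at least one bag. Running intersection: for every vertex, the bags containing it form a connected subtree. All three properties hold, so this is a valid tree decomposition of width max|bag| − 1 = 3, and hence tw(G) ≤ 3.

Yes; width 3.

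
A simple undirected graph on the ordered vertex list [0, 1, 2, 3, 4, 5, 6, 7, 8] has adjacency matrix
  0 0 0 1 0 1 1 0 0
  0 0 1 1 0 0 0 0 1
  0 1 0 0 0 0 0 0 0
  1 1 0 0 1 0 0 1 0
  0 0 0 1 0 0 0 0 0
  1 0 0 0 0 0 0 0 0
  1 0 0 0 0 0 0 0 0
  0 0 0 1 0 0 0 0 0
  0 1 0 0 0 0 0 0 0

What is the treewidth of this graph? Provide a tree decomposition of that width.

The largest bag has 2 vertices, giving width 1; this decomposition certifies tw(G) ≤ 1. Any graph with an edge has treewidth ≥ 1, and G has the edge 1–2. Combining the bounds, tw(G) = 1.

Treewidth 1.
Bags: B1 = {1, 2}  B2 = {1, 3}  B3 = {3, 4}  B4 = {0, 3}  B5 = {0, 6}  B6 = {0, 5}  B7 = {1, 8}  B8 = {3, 7}
Tree: B1–B2, B2–B3, B2–B4, B4–B5, B5–B6, B2–B7, B4–B8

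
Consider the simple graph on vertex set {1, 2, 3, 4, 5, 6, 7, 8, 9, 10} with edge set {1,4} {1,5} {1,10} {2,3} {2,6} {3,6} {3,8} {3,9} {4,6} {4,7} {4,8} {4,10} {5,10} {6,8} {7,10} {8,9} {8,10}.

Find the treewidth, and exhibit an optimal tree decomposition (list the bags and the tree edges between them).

Each bag holds 3 vertices, so the decomposition has width 2, which upper-bounds the treewidth. On the other hand G contains the 3-clique {2, 3, 6}. A clique must lie in a single bag of any decomposition, so no decomposition can have width below 2. The upper and lower bounds meet at 2, so that is the treewidth.

Treewidth 2.
One optimal decomposition is:
Bags: B1 = {4, 8, 10}  B2 = {4, 7, 10}  B3 = {1, 4, 10}  B4 = {4, 6, 8}  B5 = {3, 6, 8}  B6 = {2, 3, 6}  B7 = {1, 5, 10}  B8 = {3, 8, 9}
Tree: B1–B2, B1–B3, B1–B4, B4–B5, B5–B6, B3–B7, B5–B8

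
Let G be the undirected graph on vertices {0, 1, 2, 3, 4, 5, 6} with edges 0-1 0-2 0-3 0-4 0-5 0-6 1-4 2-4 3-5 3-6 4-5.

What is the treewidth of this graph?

2

A width-2 tree decomposition is:
Bags: B1 = {0, 3, 6}  B2 = {0, 3, 5}  B3 = {0, 4, 5}  B4 = {0, 1, 4}  B5 = {0, 2, 4}
Tree: B1–B2, B2–B3, B3–B4, B4–B5
The largest bag has 3 vertices, giving width 2; this decomposition certifies tw(G) ≤ 2. On the other hand G contains the 3-clique {0, 3, 5}. A clique must lie in a single bag of any decomposition, so no decomposition can have width below 2. Combining the bounds, tw(G) = 2.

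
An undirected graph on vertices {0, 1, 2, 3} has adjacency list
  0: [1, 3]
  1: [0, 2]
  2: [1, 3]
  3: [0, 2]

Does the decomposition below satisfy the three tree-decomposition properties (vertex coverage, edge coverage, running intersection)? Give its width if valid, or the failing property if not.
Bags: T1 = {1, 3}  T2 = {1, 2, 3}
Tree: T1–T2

A tree decomposition must satisfy three properties: every vertex lies in some bag; for every edge, both endpoints lie together in some bag; and for every vertex, the bags containing it form a connected subtree. Here vertex 0 appears in no bag, so the decomposition is invalid.

No — vertex 0 appears in no bag.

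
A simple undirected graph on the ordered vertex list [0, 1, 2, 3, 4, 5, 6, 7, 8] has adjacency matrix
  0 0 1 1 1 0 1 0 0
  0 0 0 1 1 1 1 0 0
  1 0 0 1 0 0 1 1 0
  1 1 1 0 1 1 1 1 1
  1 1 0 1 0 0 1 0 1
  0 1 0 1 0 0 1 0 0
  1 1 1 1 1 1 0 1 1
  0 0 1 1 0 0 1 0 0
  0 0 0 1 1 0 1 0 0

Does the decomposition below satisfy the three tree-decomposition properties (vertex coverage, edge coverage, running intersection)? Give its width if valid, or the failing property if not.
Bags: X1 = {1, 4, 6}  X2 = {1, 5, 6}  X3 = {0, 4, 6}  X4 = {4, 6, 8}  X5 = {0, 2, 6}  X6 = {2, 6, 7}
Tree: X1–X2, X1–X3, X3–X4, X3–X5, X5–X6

No — vertex 3 appears in no bag.

A tree decomposition must satisfy three properties: every vertex lies in some bag; for every edge, both endpoints lie together in some bag; and for every vertex, the bags containing it form a connected subtree. Here vertex 3 appears in no bag, so the decomposition is invalid.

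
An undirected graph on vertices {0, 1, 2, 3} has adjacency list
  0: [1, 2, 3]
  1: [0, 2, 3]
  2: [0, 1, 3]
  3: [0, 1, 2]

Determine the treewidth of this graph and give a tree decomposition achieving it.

Treewidth 3.
Bags: B1 = {0, 1, 2, 3}
Tree: (single bag)

With just one bag of size 4, the width is 4 − 1 = 3, so tw(G) ≤ 3. Conversely, {0, 1, 2, 3} is a clique of size 4, and the vertices of any clique must share a bag in every tree decomposition; so some bag has ≥ 4 vertices and tw(G) ≥ 3. The upper and lower bounds meet at 3, so that is the treewidth.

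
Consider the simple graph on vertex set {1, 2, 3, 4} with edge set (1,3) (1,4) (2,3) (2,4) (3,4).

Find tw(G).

A width-2 tree decomposition is:
Bags: B1 = {2, 3, 4}  B2 = {1, 3, 4}
Tree: B1–B2
Each bag holds 3 vertices, so the decomposition has width 2, which upper-bounds the treewidth. Conversely, {1, 3, 4} is a clique of size 3, and the vertices of any clique must share a bag in every tree decomposition; so some bag has ≥ 3 vertices and tw(G) ≥ 2. The upper and lower bounds meet at 2, so that is the treewidth.

2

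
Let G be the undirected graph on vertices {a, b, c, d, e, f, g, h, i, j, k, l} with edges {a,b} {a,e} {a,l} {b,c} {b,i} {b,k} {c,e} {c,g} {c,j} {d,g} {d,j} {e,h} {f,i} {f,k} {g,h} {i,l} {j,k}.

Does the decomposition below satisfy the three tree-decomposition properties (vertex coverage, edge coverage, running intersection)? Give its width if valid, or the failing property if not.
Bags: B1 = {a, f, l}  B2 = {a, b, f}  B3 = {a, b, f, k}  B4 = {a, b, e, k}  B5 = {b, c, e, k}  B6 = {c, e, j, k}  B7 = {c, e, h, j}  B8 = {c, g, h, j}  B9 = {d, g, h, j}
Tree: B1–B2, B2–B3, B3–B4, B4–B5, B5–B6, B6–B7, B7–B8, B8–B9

A tree decomposition must satisfy three properties: every vertex lies in some bag; for every edge, both endpoints lie together in some bag; and for every vertex, the bags containing it form a connected subtree. Here vertex i appears in no bag, so the decomposition is invalid.

No — vertex i appears in no bag.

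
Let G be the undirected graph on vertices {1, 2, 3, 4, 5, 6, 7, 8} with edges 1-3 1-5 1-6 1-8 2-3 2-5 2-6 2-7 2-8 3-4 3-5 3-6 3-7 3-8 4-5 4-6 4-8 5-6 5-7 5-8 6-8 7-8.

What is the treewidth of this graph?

A width-4 tree decomposition is:
Bags: B1 = {3, 4, 5, 6, 8}  B2 = {2, 3, 5, 6, 8}  B3 = {1, 3, 5, 6, 8}  B4 = {2, 3, 5, 7, 8}
Tree: B1–B2, B2–B3, B2–B4
Each bag holds 5 vertices, so the decomposition has width 4, which upper-bounds the treewidth. Conversely, {1, 3, 5, 6, 8} is a clique of size 5, and the vertices of any clique must share a bag in every tree decomposition; so some bag has ≥ 5 vertices and tw(G) ≥ 4. Therefore the treewidth is 4.

4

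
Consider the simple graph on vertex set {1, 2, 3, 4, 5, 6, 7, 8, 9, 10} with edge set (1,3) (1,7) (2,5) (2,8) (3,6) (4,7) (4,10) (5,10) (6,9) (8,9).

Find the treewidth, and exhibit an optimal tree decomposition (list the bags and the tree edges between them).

Every bag has size at most 3, so the width is 3 − 1 = 2 and tw(G) ≤ 2. The edges 6–3–1–7–4–10–5–2–8–9–6 form a cycle, so G is not a tree and its treewidth is at least 2. The upper and lower bounds meet at 2, so that is the treewidth.

Treewidth 2.
One such decomposition:
Bags: B1 = {1, 3, 6}  B2 = {1, 6, 7}  B3 = {4, 6, 7}  B4 = {4, 6, 10}  B5 = {5, 6, 10}  B6 = {2, 5, 6}  B7 = {2, 6, 8}  B8 = {6, 8, 9}
Tree: B1–B2, B2–B3, B3–B4, B4–B5, B5–B6, B6–B7, B7–B8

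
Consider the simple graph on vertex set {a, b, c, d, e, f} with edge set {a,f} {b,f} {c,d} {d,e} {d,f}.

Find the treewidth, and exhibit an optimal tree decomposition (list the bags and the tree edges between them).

Treewidth 1.
Bags: B1 = {d, f}  B2 = {b, f}  B3 = {d, e}  B4 = {c, d}  B5 = {a, f}
Tree: B1–B2, B1–B3, B1–B4, B1–B5

Every bag has size at most 2, so the width is 2 − 1 = 1 and tw(G) ≤ 1. G has an edge, so its treewidth is at least 1. Hence tw(G) = 1 exactly.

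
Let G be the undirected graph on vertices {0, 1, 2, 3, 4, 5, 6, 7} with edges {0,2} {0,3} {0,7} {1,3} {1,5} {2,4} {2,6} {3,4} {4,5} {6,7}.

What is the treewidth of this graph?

2

A width-2 tree decomposition is:
Bags: B1 = {1, 4, 5}  B2 = {1, 3, 4}  B3 = {2, 3, 4}  B4 = {0, 2, 3}  B5 = {0, 2, 6}  B6 = {0, 6, 7}
Tree: B1–B2, B2–B3, B3–B4, B4–B5, B5–B6
Every bag has size at most 3, so the width is 3 − 1 = 2 and tw(G) ≤ 2. Since 5–1–3–4–5 is a cycle in G, G is not acyclic. Forests are exactly the graphs of treewidth ≤ 1, so tw(G) ≥ 2. Hence tw(G) = 2 exactly.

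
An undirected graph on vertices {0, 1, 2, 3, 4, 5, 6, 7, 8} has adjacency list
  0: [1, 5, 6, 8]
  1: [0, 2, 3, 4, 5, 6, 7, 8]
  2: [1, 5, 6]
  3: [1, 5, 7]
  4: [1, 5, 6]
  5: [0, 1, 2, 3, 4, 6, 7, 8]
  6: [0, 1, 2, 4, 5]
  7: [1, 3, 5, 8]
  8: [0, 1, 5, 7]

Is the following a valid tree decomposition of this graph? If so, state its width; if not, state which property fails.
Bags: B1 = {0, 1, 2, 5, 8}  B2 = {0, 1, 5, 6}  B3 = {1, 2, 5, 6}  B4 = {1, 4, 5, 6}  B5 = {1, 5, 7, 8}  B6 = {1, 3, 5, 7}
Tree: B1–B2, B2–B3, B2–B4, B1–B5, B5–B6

A tree decomposition must satisfy three properties: every vertex lies in some bag; for every edge, both endpoints lie together in some bag; and for every vertex, the bags containing it form a connected subtree. Here bags containing vertex 2 are not connected in the tree, so the decomposition is invalid.

No — bags containing vertex 2 are not connected in the tree.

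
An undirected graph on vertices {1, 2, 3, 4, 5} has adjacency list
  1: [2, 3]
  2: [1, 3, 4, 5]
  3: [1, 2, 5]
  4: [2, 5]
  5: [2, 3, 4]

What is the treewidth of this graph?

2

A width-2 tree decomposition is:
Bags: B1 = {2, 3, 5}  B2 = {2, 4, 5}  B3 = {1, 2, 3}
Tree: B1–B2, B1–B3
The largest bag has 3 vertices, giving width 2; this decomposition certifies tw(G) ≤ 2. Conversely, {1, 2, 3} is a clique of size 3, and the vertices of any clique must share a bag in every tree decomposition; so some bag has ≥ 3 vertices and tw(G) ≥ 2. The upper and lower bounds meet at 2, so that is the treewidth.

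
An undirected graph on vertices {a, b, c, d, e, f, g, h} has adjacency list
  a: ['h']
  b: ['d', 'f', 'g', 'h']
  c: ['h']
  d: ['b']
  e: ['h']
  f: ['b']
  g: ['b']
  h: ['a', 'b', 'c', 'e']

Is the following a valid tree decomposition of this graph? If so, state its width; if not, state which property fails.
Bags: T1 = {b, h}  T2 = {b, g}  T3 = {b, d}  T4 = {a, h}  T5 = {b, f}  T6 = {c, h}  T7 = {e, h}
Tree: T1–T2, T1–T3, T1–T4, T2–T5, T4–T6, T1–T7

Checking the three conditions: (i) the bags cover all of {a, b, c, d, e, f, g, h}; (ii) for each edge, some bag contains both endpoints; (iii) the bags containing any fixed vertex form a subtree. All hold, so the decomposition is valid with width 2 − 1 = 1.

Yes; width 1.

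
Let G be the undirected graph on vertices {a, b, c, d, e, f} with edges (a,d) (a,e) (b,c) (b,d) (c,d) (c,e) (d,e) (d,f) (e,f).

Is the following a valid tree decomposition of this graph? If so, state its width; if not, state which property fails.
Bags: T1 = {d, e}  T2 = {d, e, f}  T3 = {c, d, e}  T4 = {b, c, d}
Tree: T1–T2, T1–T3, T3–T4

No — vertex a appears in no bag.

A tree decomposition must satisfy three properties: every vertex lies in some bag; for every edge, both endpoints lie together in some bag; and for every vertex, the bags containing it form a connected subtree. Here vertex a appears in no bag, so the decomposition is invalid.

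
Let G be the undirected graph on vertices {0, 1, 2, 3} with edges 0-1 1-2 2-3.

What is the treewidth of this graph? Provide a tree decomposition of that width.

The largest bag has 2 vertices, giving width 1; this decomposition certifies tw(G) ≤ 1. Any graph with an edge has treewidth ≥ 1, and G has the edge 2–1. Therefore the treewidth is 1.

Treewidth 1.
Bags: B1 = {1, 2}  B2 = {2, 3}  B3 = {0, 1}
Tree: B1–B2, B1–B3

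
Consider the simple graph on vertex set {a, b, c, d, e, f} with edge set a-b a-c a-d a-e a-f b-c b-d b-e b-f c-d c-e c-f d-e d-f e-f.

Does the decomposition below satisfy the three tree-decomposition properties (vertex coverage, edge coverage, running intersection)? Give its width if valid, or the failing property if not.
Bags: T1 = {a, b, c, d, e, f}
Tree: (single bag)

Checking the three conditions: (i) the bags cover all of {a, b, c, d, e, f}; (ii) for each edge, some bag contains both endpoints; (iii) the bags containing any fixed vertex form a subtree. All hold, so the decomposition is valid with width 6 − 1 = 5.

Yes; width 5.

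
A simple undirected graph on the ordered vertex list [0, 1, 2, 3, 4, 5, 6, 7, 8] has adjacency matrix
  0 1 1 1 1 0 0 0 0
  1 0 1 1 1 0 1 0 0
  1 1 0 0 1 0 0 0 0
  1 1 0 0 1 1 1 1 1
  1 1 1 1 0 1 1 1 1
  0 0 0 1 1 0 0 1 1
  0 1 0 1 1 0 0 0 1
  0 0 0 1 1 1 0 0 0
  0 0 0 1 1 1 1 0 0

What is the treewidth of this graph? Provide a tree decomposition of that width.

Treewidth 3.
Bags: B1 = {3, 4, 5, 8}  B2 = {3, 4, 6, 8}  B3 = {3, 4, 5, 7}  B4 = {1, 3, 4, 6}  B5 = {0, 1, 3, 4}  B6 = {0, 1, 2, 4}
Tree: B1–B2, B1–B3, B2–B4, B4–B5, B5–B6

Every bag has size at most 4, so the width is 4 − 1 = 3 and tw(G) ≤ 3. For the lower bound, the 4 vertices {0, 1, 2, 4} are pairwise adjacent, and any tree decomposition puts a clique entirely inside one bag — forcing width ≥ 3. Combining the bounds, tw(G) = 3.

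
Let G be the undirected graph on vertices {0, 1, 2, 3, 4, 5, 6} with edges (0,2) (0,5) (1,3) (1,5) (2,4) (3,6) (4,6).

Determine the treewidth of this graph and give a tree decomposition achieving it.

Each bag holds 3 vertices, so the decomposition has width 2, which upper-bounds the treewidth. For the lower bound, G contains the cycle 2–0–5–1–3–6–4–2, so G is not a forest; only forests have treewidth ≤ 1, hence tw(G) ≥ 2. Combining the bounds, tw(G) = 2.

Treewidth 2.
Bags: B1 = {0, 2, 5}  B2 = {1, 2, 5}  B3 = {1, 2, 3}  B4 = {2, 3, 6}  B5 = {2, 4, 6}
Tree: B1–B2, B2–B3, B3–B4, B4–B5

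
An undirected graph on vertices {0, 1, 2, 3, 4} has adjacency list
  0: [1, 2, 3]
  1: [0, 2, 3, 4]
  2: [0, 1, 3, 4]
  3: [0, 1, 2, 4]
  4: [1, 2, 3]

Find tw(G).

A width-3 tree decomposition is:
Bags: B1 = {1, 2, 3, 4}  B2 = {0, 1, 2, 3}
Tree: B1–B2
The largest bag has 4 vertices, giving width 3; this decomposition certifies tw(G) ≤ 3. For the lower bound, the 4 vertices {0, 1, 2, 3} are pairwise adjacent, and any tree decomposition puts a clique entirely inside one bag — forcing width ≥ 3. Therefore the treewidth is 3.

3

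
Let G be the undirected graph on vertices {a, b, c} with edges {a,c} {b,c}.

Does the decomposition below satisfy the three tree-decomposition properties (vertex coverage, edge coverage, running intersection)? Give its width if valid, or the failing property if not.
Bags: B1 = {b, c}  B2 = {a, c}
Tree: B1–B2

Yes; width 1.

Checking the three conditions: (i) the bags cover all of {a, b, c}; (ii) for each edge, some bag contains both endpoints; (iii) the bags containing any fixed vertex form a subtree. All hold, so the decomposition is valid with width 2 − 1 = 1.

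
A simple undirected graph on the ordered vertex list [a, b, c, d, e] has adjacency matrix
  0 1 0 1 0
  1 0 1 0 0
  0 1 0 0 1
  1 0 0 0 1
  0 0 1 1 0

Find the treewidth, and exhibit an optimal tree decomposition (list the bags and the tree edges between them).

Treewidth 2.
One optimal decomposition is:
Bags: B1 = {c, d, e}  B2 = {b, c, d}  B3 = {a, b, d}
Tree: B1–B2, B2–B3

Every bag has size at most 3, so the width is 3 − 1 = 2 and tw(G) ≤ 2. The edges d–e–c–b–a–d form a cycle, so G is not a tree and its treewidth is at least 2. Combining the bounds, tw(G) = 2.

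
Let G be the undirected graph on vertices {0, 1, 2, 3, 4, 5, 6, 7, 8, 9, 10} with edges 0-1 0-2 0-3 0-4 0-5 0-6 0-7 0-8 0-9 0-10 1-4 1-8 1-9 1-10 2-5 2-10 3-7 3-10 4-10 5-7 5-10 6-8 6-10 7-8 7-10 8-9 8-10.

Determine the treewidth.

A width-3 tree decomposition is:
Bags: B1 = {0, 6, 8, 10}  B2 = {0, 7, 8, 10}  B3 = {0, 3, 7, 10}  B4 = {0, 1, 8, 10}  B5 = {0, 5, 7, 10}  B6 = {0, 1, 4, 10}  B7 = {0, 2, 5, 10}  B8 = {0, 1, 8, 9}
Tree: B1–B2, B2–B3, B2–B4, B2–B5, B4–B6, B5–B7, B4–B8
Each bag holds 4 vertices, so the decomposition has width 3, which upper-bounds the treewidth. On the other hand G contains the 4-clique {0, 1, 8, 9}. A clique must lie in a single bag of any decomposition, so no decomposition can have width below 3. Hence tw(G) = 3 exactly.

3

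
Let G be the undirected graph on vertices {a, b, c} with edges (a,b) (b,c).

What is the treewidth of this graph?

A width-1 tree decomposition is:
Bags: B1 = {a, b}  B2 = {b, c}
Tree: B1–B2
Every bag has size at most 2, so the width is 2 − 1 = 1 and tw(G) ≤ 1. Since G has at least one edge (e.g. b–a), it is not an edgeless graph, so tw(G) ≥ 1. Therefore the treewidth is 1.

1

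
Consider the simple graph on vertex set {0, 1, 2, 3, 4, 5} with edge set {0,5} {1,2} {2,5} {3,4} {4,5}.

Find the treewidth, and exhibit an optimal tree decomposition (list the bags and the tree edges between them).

Each bag holds 2 vertices, so the decomposition has width 1, which upper-bounds the treewidth. G has an edge, so its treewidth is at least 1. Therefore the treewidth is 1.

Treewidth 1.
One optimal decomposition is:
Bags: B1 = {0, 5}  B2 = {4, 5}  B3 = {2, 5}  B4 = {3, 4}  B5 = {1, 2}
Tree: B1–B2, B2–B3, B2–B4, B3–B5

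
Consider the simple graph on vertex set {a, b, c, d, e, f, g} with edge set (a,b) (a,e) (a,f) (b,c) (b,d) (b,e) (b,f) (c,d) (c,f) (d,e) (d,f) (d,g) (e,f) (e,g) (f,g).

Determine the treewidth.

3

A width-3 tree decomposition is:
Bags: B1 = {b, d, e, f}  B2 = {a, b, e, f}  B3 = {d, e, f, g}  B4 = {b, c, d, f}
Tree: B1–B2, B1–B3, B1–B4
Every bag has size at most 4, so the width is 4 − 1 = 3 and tw(G) ≤ 3. Conversely, {d, e, f, g} is a clique of size 4, and the vertices of any clique must share a bag in every tree decomposition; so some bag has ≥ 4 vertices and tw(G) ≥ 3. The upper and lower bounds meet at 3, so that is the treewidth.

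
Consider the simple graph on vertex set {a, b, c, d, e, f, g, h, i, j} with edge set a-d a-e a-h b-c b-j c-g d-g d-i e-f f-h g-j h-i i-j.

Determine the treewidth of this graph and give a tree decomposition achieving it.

Treewidth 2.
Bags: B1 = {b, c, g}  B2 = {b, g, j}  B3 = {d, g, j}  B4 = {d, i, j}  B5 = {a, d, i}  B6 = {a, h, i}  B7 = {a, e, h}  B8 = {e, f, h}
Tree: B1–B2, B2–B3, B3–B4, B4–B5, B5–B6, B6–B7, B7–B8

Each bag holds 3 vertices, so the decomposition has width 2, which upper-bounds the treewidth. For the lower bound, G contains the cycle c–b–j–g–c, so G is not a forest; only forests have treewidth ≤ 1, hence tw(G) ≥ 2. The upper and lower bounds meet at 2, so that is the treewidth.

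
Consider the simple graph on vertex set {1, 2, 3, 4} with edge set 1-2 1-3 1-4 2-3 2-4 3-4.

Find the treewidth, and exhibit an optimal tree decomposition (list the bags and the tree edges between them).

Treewidth 3.
Bags: B1 = {1, 2, 3, 4}
Tree: (single bag)

A single bag containing all 4 vertices is trivially a valid decomposition of width 3. For the lower bound, the 4 vertices {1, 2, 3, 4} are pairwise adjacent, and any tree decomposition puts a clique entirely inside one bag — forcing width ≥ 3. Hence tw(G) = 3 exactly.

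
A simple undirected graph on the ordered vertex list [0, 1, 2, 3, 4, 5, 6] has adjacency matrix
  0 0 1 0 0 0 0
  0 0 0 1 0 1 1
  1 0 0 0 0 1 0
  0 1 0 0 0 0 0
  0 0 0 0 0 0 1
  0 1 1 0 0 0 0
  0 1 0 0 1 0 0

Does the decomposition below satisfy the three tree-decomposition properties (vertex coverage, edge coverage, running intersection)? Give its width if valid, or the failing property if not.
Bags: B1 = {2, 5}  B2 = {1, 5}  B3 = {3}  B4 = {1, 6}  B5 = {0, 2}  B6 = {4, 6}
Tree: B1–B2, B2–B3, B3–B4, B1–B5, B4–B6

No — edge (1,3) lies in no bag.

A tree decomposition must satisfy three properties: every vertex lies in some bag; for every edge, both endpoints lie together in some bag; and for every vertex, the bags containing it form a connected subtree. Here edge (1,3) lies in no bag, so the decomposition is invalid.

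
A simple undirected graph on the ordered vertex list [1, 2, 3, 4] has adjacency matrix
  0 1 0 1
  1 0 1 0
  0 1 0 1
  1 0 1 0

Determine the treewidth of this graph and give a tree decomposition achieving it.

Each bag holds 3 vertices, so the decomposition has width 2, which upper-bounds the treewidth. Since 2–3–4–1–2 is a cycle in G, G is not acyclic. Forests are exactly the graphs of treewidth ≤ 1, so tw(G) ≥ 2. The upper and lower bounds meet at 2, so that is the treewidth.

Treewidth 2.
One such decomposition:
Bags: B1 = {2, 3, 4}  B2 = {1, 2, 4}
Tree: B1–B2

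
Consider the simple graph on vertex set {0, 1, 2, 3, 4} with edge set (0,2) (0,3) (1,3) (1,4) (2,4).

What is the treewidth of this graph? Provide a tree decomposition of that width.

Treewidth 2.
Bags: B1 = {0, 2, 4}  B2 = {0, 1, 4}  B3 = {0, 1, 3}
Tree: B1–B2, B2–B3

Each bag holds 3 vertices, so the decomposition has width 2, which upper-bounds the treewidth. For the lower bound, G contains the cycle 0–2–4–1–3–0, so G is not a forest; only forests have treewidth ≤ 1, hence tw(G) ≥ 2. Hence tw(G) = 2 exactly.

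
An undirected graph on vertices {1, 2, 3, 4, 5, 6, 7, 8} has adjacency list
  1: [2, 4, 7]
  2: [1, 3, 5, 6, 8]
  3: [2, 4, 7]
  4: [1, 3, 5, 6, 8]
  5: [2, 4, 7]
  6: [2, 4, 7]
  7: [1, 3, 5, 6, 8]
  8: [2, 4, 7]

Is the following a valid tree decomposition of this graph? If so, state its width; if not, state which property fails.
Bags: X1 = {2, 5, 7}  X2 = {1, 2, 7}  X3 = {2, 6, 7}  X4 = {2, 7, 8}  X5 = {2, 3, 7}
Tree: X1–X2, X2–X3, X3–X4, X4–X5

A tree decomposition must satisfy three properties: every vertex lies in some bag; for every edge, both endpoints lie together in some bag; and for every vertex, the bags containing it form a connected subtree. Here vertex 4 appears in no bag, so the decomposition is invalid.

No — vertex 4 appears in no bag.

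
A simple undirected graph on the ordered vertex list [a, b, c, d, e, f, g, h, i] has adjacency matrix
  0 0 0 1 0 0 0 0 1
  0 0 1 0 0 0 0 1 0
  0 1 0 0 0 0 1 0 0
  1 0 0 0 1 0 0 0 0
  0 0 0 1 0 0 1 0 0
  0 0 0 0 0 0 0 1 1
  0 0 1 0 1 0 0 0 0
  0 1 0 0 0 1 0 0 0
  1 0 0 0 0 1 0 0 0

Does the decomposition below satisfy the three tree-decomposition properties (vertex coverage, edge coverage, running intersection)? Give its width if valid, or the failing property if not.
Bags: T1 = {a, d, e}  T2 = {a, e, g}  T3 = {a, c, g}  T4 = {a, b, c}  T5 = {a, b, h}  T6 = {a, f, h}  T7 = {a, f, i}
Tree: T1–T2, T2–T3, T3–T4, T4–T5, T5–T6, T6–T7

Vertex coverage: the bags together contain {a, b, c, d, e, f, g, h, i}, the full vertex set. Edge coverage: each edge of G has both endpoints in at least one bag. Running intersection: for every vertex, the bags containing it form a connected subtree. All three properties hold, so this is a valid tree decomposition of width max|bag| − 1 = 2, and hence tw(G) ≤ 2.

Yes; width 2.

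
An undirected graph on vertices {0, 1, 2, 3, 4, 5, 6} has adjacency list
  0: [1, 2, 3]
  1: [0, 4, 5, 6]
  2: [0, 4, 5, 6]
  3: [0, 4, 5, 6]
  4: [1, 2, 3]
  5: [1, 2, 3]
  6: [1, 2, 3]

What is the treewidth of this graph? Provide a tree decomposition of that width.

The largest bag has 4 vertices, giving width 3; this decomposition certifies tw(G) ≤ 3. For the lower bound: the 4 vertex sets {3,4}, {2,6}, {1}, {5} are disjoint, each induces a connected subgraph, and every pair is joined by at least one edge of G. Contracting each set to a single vertex therefore yields K_{4} as a minor, and since treewidth is minor-monotone, tw(G) ≥ tw(K_{4}) = 3. Therefore the treewidth is 3.

Treewidth 3.
Bags: B1 = {1, 2, 3, 4}  B2 = {1, 2, 3, 6}  B3 = {1, 2, 3, 5}  B4 = {0, 1, 2, 3}
Tree: B1–B2, B2–B3, B3–B4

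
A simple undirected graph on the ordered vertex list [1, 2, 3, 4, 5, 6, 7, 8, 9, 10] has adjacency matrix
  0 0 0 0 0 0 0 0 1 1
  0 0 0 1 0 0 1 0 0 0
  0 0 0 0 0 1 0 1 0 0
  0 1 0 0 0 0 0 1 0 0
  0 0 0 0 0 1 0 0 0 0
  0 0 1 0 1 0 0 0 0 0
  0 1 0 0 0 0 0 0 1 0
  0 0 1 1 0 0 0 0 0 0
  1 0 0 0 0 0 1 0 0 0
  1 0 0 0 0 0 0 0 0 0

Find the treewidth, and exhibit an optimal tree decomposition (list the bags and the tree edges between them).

Every bag has size at most 2, so the width is 2 − 1 = 1 and tw(G) ≤ 1. Since G has at least one edge (e.g. 10–1), it is not an edgeless graph, so tw(G) ≥ 1. Hence tw(G) = 1 exactly.

Treewidth 1.
One such decomposition:
Bags: B1 = {1, 10}  B2 = {1, 9}  B3 = {7, 9}  B4 = {2, 7}  B5 = {2, 4}  B6 = {4, 8}  B7 = {3, 8}  B8 = {3, 6}  B9 = {5, 6}
Tree: B1–B2, B2–B3, B3–B4, B4–B5, B5–B6, B6–B7, B7–B8, B8–B9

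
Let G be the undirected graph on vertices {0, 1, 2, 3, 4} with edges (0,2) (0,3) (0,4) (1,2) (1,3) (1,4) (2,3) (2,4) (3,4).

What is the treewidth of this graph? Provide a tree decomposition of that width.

Treewidth 3.
One such decomposition:
Bags: B1 = {1, 2, 3, 4}  B2 = {0, 2, 3, 4}
Tree: B1–B2

Each bag holds 4 vertices, so the decomposition has width 3, which upper-bounds the treewidth. Conversely, {0, 2, 3, 4} is a clique of size 4, and the vertices of any clique must share a bag in every tree decomposition; so some bag has ≥ 4 vertices and tw(G) ≥ 3. Hence tw(G) = 3 exactly.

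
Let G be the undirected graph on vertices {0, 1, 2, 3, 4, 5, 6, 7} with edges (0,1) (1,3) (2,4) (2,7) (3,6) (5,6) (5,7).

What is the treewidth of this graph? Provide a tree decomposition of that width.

Treewidth 1.
One such decomposition:
Bags: B1 = {0, 1}  B2 = {1, 3}  B3 = {3, 6}  B4 = {5, 6}  B5 = {5, 7}  B6 = {2, 7}  B7 = {2, 4}
Tree: B1–B2, B2–B3, B3–B4, B4–B5, B5–B6, B6–B7

Each bag holds 2 vertices, so the decomposition has width 1, which upper-bounds the treewidth. Since G has at least one edge (e.g. 0–1), it is not an edgeless graph, so tw(G) ≥ 1. The upper and lower bounds meet at 1, so that is the treewidth.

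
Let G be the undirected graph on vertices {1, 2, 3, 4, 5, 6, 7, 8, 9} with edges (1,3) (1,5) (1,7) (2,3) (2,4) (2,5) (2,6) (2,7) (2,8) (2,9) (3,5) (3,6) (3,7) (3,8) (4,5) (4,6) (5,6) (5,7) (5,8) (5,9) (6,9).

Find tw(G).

3

A width-3 tree decomposition is:
Bags: B1 = {2, 3, 5, 6}  B2 = {2, 3, 5, 8}  B3 = {2, 4, 5, 6}  B4 = {2, 5, 6, 9}  B5 = {2, 3, 5, 7}  B6 = {1, 3, 5, 7}
Tree: B1–B2, B1–B3, B3–B4, B2–B5, B5–B6
Every bag has size at most 4, so the width is 4 − 1 = 3 and tw(G) ≤ 3. On the other hand G contains the 4-clique {1, 3, 5, 7}. A clique must lie in a single bag of any decomposition, so no decomposition can have width below 3. Therefore the treewidth is 3.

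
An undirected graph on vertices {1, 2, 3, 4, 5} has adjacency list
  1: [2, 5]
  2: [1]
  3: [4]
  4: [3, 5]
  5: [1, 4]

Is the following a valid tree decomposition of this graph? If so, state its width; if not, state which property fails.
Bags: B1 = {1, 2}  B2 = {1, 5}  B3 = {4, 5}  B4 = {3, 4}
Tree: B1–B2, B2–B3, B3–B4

Checking the three conditions: (i) the bags cover all of {1, 2, 3, 4, 5}; (ii) for each edge, some bag contains both endpoints; (iii) the bags containing any fixed vertex form a subtree. All hold, so the decomposition is valid with width 2 − 1 = 1.

Yes; width 1.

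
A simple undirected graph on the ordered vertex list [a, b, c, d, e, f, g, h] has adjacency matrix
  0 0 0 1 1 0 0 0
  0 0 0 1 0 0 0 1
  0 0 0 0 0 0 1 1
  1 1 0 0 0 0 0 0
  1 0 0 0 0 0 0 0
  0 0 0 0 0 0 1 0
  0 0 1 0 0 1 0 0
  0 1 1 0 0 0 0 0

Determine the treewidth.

A width-1 tree decomposition is:
Bags: B1 = {a, e}  B2 = {a, d}  B3 = {b, d}  B4 = {b, h}  B5 = {c, h}  B6 = {c, g}  B7 = {f, g}
Tree: B1–B2, B2–B3, B3–B4, B4–B5, B5–B6, B6–B7
Each bag holds 2 vertices, so the decomposition has width 1, which upper-bounds the treewidth. G has an edge, so its treewidth is at least 1. Hence tw(G) = 1 exactly.

1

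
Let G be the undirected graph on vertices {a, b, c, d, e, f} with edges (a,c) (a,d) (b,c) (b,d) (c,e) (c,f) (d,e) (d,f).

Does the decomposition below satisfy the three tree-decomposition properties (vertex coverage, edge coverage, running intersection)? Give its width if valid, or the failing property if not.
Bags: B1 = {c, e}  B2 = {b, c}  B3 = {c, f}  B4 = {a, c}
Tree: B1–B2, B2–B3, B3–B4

A tree decomposition must satisfy three properties: every vertex lies in some bag; for every edge, both endpoints lie together in some bag; and for every vertex, the bags containing it form a connected subtree. Here vertex d appears in no bag, so the decomposition is invalid.

No — vertex d appears in no bag.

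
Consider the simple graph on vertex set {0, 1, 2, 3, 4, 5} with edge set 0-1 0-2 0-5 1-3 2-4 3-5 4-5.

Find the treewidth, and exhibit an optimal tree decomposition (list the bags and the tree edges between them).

The largest bag has 3 vertices, giving width 2; this decomposition certifies tw(G) ≤ 2. For the lower bound, G contains the cycle 3–1–0–5–3, so G is not a forest; only forests have treewidth ≤ 1, hence tw(G) ≥ 2. Combining the bounds, tw(G) = 2.

Treewidth 2.
One such decomposition:
Bags: B1 = {1, 3, 5}  B2 = {0, 1, 5}  B3 = {0, 4, 5}  B4 = {0, 2, 4}
Tree: B1–B2, B2–B3, B3–B4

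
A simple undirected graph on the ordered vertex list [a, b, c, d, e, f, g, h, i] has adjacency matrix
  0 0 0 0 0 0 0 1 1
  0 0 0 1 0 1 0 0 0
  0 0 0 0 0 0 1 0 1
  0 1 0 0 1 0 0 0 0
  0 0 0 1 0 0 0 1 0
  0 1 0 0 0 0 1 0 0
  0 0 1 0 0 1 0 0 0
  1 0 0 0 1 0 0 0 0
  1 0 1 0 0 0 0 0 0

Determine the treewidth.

2

A width-2 tree decomposition is:
Bags: B1 = {b, f, g}  B2 = {b, c, g}  B3 = {b, c, i}  B4 = {a, b, i}  B5 = {a, b, h}  B6 = {b, e, h}  B7 = {b, d, e}
Tree: B1–B2, B2–B3, B3–B4, B4–B5, B5–B6, B6–B7
Each bag holds 3 vertices, so the decomposition has width 2, which upper-bounds the treewidth. For the lower bound, G contains the cycle b–f–g–c–i–a–h–e–d–b, so G is not a forest; only forests have treewidth ≤ 1, hence tw(G) ≥ 2. Hence tw(G) = 2 exactly.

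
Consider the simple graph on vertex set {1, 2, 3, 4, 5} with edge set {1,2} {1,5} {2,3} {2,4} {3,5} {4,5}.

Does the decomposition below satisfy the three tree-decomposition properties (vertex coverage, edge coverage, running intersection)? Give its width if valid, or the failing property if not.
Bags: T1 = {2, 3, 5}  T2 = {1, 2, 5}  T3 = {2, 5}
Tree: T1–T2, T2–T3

No — vertex 4 appears in no bag.

A tree decomposition must satisfy three properties: every vertex lies in some bag; for every edge, both endpoints lie together in some bag; and for every vertex, the bags containing it form a connected subtree. Here vertex 4 appears in no bag, so the decomposition is invalid.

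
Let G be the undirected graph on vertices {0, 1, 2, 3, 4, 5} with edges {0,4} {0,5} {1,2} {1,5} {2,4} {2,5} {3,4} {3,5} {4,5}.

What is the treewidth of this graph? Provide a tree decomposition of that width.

Each bag holds 3 vertices, so the decomposition has width 2, which upper-bounds the treewidth. Conversely, {1, 2, 5} is a clique of size 3, and the vertices of any clique must share a bag in every tree decomposition; so some bag has ≥ 3 vertices and tw(G) ≥ 2. Hence tw(G) = 2 exactly.

Treewidth 2.
Bags: B1 = {2, 4, 5}  B2 = {0, 4, 5}  B3 = {1, 2, 5}  B4 = {3, 4, 5}
Tree: B1–B2, B1–B3, B2–B4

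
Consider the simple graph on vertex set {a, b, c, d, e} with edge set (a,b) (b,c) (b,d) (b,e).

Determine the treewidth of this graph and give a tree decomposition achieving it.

Each bag holds 2 vertices, so the decomposition has width 1, which upper-bounds the treewidth. G has an edge, so its treewidth is at least 1. Combining the bounds, tw(G) = 1.

Treewidth 1.
Bags: B1 = {b, c}  B2 = {b, d}  B3 = {a, b}  B4 = {b, e}
Tree: B1–B2, B2–B3, B3–B4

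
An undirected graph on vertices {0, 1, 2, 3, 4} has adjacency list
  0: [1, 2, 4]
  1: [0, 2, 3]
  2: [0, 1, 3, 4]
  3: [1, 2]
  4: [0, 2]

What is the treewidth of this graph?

A width-2 tree decomposition is:
Bags: B1 = {0, 2, 4}  B2 = {0, 1, 2}  B3 = {1, 2, 3}
Tree: B1–B2, B2–B3
Each bag holds 3 vertices, so the decomposition has width 2, which upper-bounds the treewidth. On the other hand G contains the 3-clique {0, 1, 2}. A clique must lie in a single bag of any decomposition, so no decomposition can have width below 2. Therefore the treewidth is 2.

2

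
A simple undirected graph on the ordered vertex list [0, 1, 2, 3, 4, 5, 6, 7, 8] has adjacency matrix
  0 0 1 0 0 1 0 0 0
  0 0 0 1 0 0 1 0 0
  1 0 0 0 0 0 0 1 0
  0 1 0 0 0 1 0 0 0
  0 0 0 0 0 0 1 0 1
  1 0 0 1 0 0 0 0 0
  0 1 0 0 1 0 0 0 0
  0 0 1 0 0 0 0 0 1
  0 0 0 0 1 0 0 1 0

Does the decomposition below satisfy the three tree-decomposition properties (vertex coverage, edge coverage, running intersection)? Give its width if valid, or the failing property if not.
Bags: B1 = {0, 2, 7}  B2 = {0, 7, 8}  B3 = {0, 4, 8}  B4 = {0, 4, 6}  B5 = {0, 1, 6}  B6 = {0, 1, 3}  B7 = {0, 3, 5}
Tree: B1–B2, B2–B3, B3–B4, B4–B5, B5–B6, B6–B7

Vertex coverage: the bags together contain {0, 1, 2, 3, 4, 5, 6, 7, 8}, the full vertex set. Edge coverage: each edge of G has both endpoints in at least one bag. Running intersection: for every vertex, the bags containing it form a connected subtree. All three properties hold, so this is a valid tree decomposition of width max|bag| − 1 = 2, and hence tw(G) ≤ 2.

Yes; width 2.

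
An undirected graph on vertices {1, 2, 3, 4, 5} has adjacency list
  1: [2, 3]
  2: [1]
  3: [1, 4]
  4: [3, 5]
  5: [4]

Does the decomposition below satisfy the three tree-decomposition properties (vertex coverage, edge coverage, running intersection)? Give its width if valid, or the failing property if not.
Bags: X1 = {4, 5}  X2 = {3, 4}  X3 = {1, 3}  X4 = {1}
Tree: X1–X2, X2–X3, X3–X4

A tree decomposition must satisfy three properties: every vertex lies in some bag; for every edge, both endpoints lie together in some bag; and for every vertex, the bags containing it form a connected subtree. Here vertex 2 appears in no bag, so the decomposition is invalid.

No — vertex 2 appears in no bag.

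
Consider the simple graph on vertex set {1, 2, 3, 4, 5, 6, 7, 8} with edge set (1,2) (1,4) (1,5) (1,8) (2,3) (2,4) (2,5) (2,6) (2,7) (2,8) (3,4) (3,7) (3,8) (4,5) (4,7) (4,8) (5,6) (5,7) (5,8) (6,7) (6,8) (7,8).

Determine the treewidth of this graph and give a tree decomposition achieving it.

The largest bag has 5 vertices, giving width 4; this decomposition certifies tw(G) ≤ 4. For the lower bound, the 5 vertices {2, 3, 4, 7, 8} are pairwise adjacent, and any tree decomposition puts a clique entirely inside one bag — forcing width ≥ 4. Combining the bounds, tw(G) = 4.

Treewidth 4.
Bags: B1 = {2, 3, 4, 7, 8}  B2 = {2, 4, 5, 7, 8}  B3 = {1, 2, 4, 5, 8}  B4 = {2, 5, 6, 7, 8}
Tree: B1–B2, B2–B3, B2–B4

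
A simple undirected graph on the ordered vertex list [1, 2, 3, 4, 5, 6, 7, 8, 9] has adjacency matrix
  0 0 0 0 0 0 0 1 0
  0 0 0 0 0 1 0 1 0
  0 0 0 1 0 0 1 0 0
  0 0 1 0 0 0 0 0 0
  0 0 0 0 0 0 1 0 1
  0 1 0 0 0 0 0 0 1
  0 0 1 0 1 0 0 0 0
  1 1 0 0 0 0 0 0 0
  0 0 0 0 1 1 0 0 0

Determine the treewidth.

1

A width-1 tree decomposition is:
Bags: B1 = {3, 4}  B2 = {3, 7}  B3 = {5, 7}  B4 = {5, 9}  B5 = {6, 9}  B6 = {2, 6}  B7 = {2, 8}  B8 = {1, 8}
Tree: B1–B2, B2–B3, B3–B4, B4–B5, B5–B6, B6–B7, B7–B8
Every bag has size at most 2, so the width is 2 − 1 = 1 and tw(G) ≤ 1. Any graph with an edge has treewidth ≥ 1, and G has the edge 4–3. The upper and lower bounds meet at 1, so that is the treewidth.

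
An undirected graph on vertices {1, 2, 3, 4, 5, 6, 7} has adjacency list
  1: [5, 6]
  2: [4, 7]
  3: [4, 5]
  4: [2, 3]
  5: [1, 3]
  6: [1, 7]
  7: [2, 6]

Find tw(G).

2

A width-2 tree decomposition is:
Bags: B1 = {1, 3, 5}  B2 = {1, 3, 6}  B3 = {3, 6, 7}  B4 = {2, 3, 7}  B5 = {2, 3, 4}
Tree: B1–B2, B2–B3, B3–B4, B4–B5
Each bag holds 3 vertices, so the decomposition has width 2, which upper-bounds the treewidth. For the lower bound, G contains the cycle 3–5–1–6–7–2–4–3, so G is not a forest; only forests have treewidth ≤ 1, hence tw(G) ≥ 2. Hence tw(G) = 2 exactly.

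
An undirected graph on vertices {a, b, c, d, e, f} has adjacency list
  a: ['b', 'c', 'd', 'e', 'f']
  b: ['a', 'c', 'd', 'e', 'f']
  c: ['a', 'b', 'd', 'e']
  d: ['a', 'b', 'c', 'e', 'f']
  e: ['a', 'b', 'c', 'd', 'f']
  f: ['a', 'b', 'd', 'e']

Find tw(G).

4

A width-4 tree decomposition is:
Bags: B1 = {a, b, c, d, e}  B2 = {a, b, d, e, f}
Tree: B1–B2
Every bag has size at most 5, so the width is 5 − 1 = 4 and tw(G) ≤ 4. On the other hand G contains the 5-clique {a, b, c, d, e}. A clique must lie in a single bag of any decomposition, so no decomposition can have width below 4. The upper and lower bounds meet at 4, so that is the treewidth.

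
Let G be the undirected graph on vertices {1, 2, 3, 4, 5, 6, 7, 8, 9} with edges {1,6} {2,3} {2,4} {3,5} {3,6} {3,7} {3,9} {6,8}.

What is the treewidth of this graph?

A width-1 tree decomposition is:
Bags: B1 = {3, 6}  B2 = {2, 3}  B3 = {6, 8}  B4 = {2, 4}  B5 = {1, 6}  B6 = {3, 9}  B7 = {3, 7}  B8 = {3, 5}
Tree: B1–B2, B1–B3, B2–B4, B3–B5, B1–B6, B2–B7, B1–B8
Every bag has size at most 2, so the width is 2 − 1 = 1 and tw(G) ≤ 1. Since G has at least one edge (e.g. 6–3), it is not an edgeless graph, so tw(G) ≥ 1. The upper and lower bounds meet at 1, so that is the treewidth.

1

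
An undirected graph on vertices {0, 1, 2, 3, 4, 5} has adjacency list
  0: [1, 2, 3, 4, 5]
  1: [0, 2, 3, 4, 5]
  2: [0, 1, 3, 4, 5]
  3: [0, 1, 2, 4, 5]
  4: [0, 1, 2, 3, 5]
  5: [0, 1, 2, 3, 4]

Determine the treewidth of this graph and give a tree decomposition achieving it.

A single bag containing all 6 vertices is trivially a valid decomposition of width 5. On the other hand G contains the 6-clique {0, 1, 2, 3, 4, 5}. A clique must lie in a single bag of any decomposition, so no decomposition can have width below 5. Hence tw(G) = 5 exactly.

Treewidth 5.
Bags: B1 = {0, 1, 2, 3, 4, 5}
Tree: (single bag)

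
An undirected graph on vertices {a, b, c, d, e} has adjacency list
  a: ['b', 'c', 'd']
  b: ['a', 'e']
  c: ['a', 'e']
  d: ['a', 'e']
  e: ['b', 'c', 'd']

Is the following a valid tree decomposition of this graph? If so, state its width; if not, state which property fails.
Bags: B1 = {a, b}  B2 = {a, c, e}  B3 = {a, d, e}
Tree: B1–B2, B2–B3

No — edge (e,b) lies in no bag.

A tree decomposition must satisfy three properties: every vertex lies in some bag; for every edge, both endpoints lie together in some bag; and for every vertex, the bags containing it form a connected subtree. Here edge (e,b) lies in no bag, so the decomposition is invalid.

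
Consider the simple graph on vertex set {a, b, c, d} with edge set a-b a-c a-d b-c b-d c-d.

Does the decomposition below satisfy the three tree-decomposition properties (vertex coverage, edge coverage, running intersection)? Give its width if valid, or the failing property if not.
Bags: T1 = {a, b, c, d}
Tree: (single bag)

Every vertex of G appears in some bag (union = {a, b, c, d}); every edge is covered by a bag; and for each vertex v the set of bags containing v is connected in the bag tree. The decomposition is therefore valid. The largest bag has 4 vertices, so the width is 3.

Yes; width 3.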